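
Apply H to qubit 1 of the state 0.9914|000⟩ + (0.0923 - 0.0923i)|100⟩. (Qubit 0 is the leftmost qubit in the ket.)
0.701|000⟩ + 0.701|010⟩ + (0.06527 - 0.06527i)|100⟩ + (0.06527 - 0.06527i)|110⟩

H on qubit 1 mixes each pair of kets that differ only in qubit 1: amplitudes (a, b) of (|…0…⟩, |…1…⟩) become ((a + b)/√2, (a − b)/√2). Kets absent from the input have amplitude 0.
(|000⟩, |010⟩): (a, b) = (0.9914, 0) → (0.701, 0.701)
(|100⟩, |110⟩): (a, b) = ((0.0923 - 0.0923i), 0) → ((0.06527 - 0.06527i), (0.06527 - 0.06527i))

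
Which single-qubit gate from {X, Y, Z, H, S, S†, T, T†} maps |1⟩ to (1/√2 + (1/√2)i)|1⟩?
T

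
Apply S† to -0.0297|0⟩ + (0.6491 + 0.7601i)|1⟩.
-0.0297|0⟩ + (0.7601 - 0.6491i)|1⟩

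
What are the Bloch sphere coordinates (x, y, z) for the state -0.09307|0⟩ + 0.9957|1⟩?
(-0.1853, 0, -0.9828)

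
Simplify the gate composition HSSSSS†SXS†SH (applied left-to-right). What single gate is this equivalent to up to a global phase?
Z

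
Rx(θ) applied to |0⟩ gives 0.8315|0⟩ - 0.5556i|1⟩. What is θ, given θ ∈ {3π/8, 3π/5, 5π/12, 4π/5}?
3π/8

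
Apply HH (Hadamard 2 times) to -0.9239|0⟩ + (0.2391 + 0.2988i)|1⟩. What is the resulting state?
-0.9239|0⟩ + (0.2391 + 0.2988i)|1⟩

H² = I, so an even number of Hadamards cancels: H^2 = I and the state is unchanged.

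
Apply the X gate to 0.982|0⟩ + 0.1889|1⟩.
0.1889|0⟩ + 0.982|1⟩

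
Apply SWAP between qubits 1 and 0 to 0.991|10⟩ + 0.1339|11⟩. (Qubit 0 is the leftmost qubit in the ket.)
0.991|01⟩ + 0.1339|11⟩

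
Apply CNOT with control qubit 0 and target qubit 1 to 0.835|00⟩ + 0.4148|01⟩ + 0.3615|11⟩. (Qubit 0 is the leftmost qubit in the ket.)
0.835|00⟩ + 0.4148|01⟩ + 0.3615|10⟩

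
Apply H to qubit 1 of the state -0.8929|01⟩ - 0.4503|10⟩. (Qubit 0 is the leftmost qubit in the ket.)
-0.6314|00⟩ + 0.6314|01⟩ - 0.3184|10⟩ - 0.3184|11⟩

H on qubit 1 mixes each pair of kets that differ only in qubit 1: amplitudes (a, b) of (|…0…⟩, |…1…⟩) become ((a + b)/√2, (a − b)/√2). Kets absent from the input have amplitude 0.
(|00⟩, |01⟩): (a, b) = (0, -0.8929) → (-0.6314, 0.6314)
(|10⟩, |11⟩): (a, b) = (-0.4503, 0) → (-0.3184, -0.3184)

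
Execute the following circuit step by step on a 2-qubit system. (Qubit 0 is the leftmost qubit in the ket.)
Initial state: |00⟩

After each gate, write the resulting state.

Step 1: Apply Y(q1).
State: i|01⟩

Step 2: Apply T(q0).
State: i|01⟩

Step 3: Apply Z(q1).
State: -i|01⟩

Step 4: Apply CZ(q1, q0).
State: -i|01⟩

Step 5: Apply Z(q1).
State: i|01⟩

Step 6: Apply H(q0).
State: (1/√2)i|01⟩ + (1/√2)i|11⟩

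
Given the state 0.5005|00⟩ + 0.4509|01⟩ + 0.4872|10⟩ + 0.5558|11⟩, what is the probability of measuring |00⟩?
0.2505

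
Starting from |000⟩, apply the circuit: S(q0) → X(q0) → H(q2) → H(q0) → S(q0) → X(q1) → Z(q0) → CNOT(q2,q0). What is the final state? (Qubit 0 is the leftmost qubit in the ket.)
1/2|010⟩ + (1/2)i|011⟩ + (1/2)i|110⟩ + 1/2|111⟩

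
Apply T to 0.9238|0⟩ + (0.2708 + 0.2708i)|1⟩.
0.9238|0⟩ + 0.383i|1⟩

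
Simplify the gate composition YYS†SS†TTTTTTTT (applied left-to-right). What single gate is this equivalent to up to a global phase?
S†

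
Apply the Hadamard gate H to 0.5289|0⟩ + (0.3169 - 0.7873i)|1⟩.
(0.5981 - 0.5567i)|0⟩ + (0.1499 + 0.5567i)|1⟩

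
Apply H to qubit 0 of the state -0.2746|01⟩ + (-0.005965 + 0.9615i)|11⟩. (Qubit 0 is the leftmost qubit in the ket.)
(-0.1984 + 0.6799i)|01⟩ + (-0.19 - 0.6799i)|11⟩

H on qubit 0 mixes each pair of kets that differ only in qubit 0: amplitudes (a, b) of (|…0…⟩, |…1…⟩) become ((a + b)/√2, (a − b)/√2). Kets absent from the input have amplitude 0.
(|01⟩, |11⟩): (a, b) = (-0.2746, (-0.005965 + 0.9615i)) → ((-0.1984 + 0.6799i), (-0.19 - 0.6799i))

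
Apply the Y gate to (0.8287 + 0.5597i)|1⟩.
(0.5597 - 0.8287i)|0⟩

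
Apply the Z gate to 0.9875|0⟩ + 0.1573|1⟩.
0.9875|0⟩ - 0.1573|1⟩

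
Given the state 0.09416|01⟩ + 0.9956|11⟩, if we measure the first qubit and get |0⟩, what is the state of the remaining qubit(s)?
|1⟩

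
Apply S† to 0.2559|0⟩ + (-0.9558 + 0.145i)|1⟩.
0.2559|0⟩ + (0.145 + 0.9558i)|1⟩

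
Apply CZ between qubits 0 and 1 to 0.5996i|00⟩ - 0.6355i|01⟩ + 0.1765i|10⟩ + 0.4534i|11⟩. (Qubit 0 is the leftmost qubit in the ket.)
0.5996i|00⟩ - 0.6355i|01⟩ + 0.1765i|10⟩ - 0.4534i|11⟩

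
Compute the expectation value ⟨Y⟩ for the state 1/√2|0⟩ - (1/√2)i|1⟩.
-1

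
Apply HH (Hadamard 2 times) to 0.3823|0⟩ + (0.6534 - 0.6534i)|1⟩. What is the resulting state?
0.3823|0⟩ + (0.6534 - 0.6534i)|1⟩

H² = I, so an even number of Hadamards cancels: H^2 = I and the state is unchanged.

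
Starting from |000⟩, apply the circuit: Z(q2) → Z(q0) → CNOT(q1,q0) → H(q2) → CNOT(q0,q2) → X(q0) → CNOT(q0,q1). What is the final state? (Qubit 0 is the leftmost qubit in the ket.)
1/√2|110⟩ + 1/√2|111⟩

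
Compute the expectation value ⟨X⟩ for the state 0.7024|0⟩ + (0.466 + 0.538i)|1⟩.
0.6546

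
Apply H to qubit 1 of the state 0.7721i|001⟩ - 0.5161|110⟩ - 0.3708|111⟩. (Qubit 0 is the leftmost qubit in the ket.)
0.546i|001⟩ + 0.546i|011⟩ - 0.3649|100⟩ - 0.2622|101⟩ + 0.3649|110⟩ + 0.2622|111⟩

H on qubit 1 mixes each pair of kets that differ only in qubit 1: amplitudes (a, b) of (|…0…⟩, |…1…⟩) become ((a + b)/√2, (a − b)/√2). Kets absent from the input have amplitude 0.
(|001⟩, |011⟩): (a, b) = (0.7721i, 0) → (0.546i, 0.546i)
(|100⟩, |110⟩): (a, b) = (0, -0.5161) → (-0.3649, 0.3649)
(|101⟩, |111⟩): (a, b) = (0, -0.3708) → (-0.2622, 0.2622)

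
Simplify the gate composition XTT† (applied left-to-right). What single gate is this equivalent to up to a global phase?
X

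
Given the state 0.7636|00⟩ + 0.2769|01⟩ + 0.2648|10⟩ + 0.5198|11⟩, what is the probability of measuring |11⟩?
0.2702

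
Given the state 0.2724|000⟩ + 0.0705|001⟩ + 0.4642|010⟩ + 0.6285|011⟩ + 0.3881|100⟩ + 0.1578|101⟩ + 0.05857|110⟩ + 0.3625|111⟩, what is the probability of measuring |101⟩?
0.0249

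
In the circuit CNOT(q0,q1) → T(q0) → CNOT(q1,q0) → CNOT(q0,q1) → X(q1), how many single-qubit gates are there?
2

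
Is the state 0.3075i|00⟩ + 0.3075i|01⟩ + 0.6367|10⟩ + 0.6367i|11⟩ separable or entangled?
Entangled

Writing the state as a|00⟩ + b|01⟩ + c|10⟩ + d|11⟩, it is a product state iff ad − bc = 0.
Here (a, b, c, d) = (0.3075i, 0.3075i, 0.6367, 0.6367i): ad − bc = (0.3075i)(0.6367i) − (0.3075i)(0.6367) = (-0.1958 - 0.1958i) ≠ 0, so the state is entangled.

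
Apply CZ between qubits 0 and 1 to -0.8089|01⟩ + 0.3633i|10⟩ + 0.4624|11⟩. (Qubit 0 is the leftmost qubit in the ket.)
-0.8089|01⟩ + 0.3633i|10⟩ - 0.4624|11⟩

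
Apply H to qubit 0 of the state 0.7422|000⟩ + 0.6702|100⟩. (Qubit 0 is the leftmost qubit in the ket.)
0.9987|000⟩ + 0.05091|100⟩

H on qubit 0 mixes each pair of kets that differ only in qubit 0: amplitudes (a, b) of (|…0…⟩, |…1…⟩) become ((a + b)/√2, (a − b)/√2). Kets absent from the input have amplitude 0.
(|000⟩, |100⟩): (a, b) = (0.7422, 0.6702) → (0.9987, 0.05091)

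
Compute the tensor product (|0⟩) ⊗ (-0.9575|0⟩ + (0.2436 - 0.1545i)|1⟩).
-0.9575|00⟩ + (0.2436 - 0.1545i)|01⟩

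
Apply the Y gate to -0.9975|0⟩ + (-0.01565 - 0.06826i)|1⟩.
(-0.06826 + 0.01565i)|0⟩ - 0.9975i|1⟩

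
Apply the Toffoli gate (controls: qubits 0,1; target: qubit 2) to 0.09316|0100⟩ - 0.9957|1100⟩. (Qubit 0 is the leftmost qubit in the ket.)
0.09316|0100⟩ - 0.9957|1110⟩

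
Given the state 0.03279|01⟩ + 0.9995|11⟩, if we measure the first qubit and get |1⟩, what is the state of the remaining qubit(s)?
|1⟩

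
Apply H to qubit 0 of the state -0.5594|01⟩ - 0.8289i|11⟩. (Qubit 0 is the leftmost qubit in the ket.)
(-0.3956 - 0.5861i)|01⟩ + (-0.3956 + 0.5861i)|11⟩

H on qubit 0 mixes each pair of kets that differ only in qubit 0: amplitudes (a, b) of (|…0…⟩, |…1…⟩) become ((a + b)/√2, (a − b)/√2). Kets absent from the input have amplitude 0.
(|01⟩, |11⟩): (a, b) = (-0.5594, -0.8289i) → ((-0.3956 - 0.5861i), (-0.3956 + 0.5861i))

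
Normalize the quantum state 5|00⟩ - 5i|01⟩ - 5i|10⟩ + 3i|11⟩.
0.5455|00⟩ - 0.5455i|01⟩ - 0.5455i|10⟩ + 0.3273i|11⟩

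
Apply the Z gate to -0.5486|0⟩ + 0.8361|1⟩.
-0.5486|0⟩ - 0.8361|1⟩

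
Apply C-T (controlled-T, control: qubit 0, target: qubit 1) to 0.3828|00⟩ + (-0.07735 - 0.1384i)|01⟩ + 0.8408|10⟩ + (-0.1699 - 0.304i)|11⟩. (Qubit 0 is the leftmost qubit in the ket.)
0.3828|00⟩ + (-0.07735 - 0.1384i)|01⟩ + 0.8408|10⟩ + (0.09482 - 0.3351i)|11⟩

C-T leaves the control-|0⟩ kets |00⟩, |01⟩ unchanged and applies T to qubit 1 on the control-|1⟩ pair (|10⟩, |11⟩).
T = [[1, 0], [0, (1/√2 + (1/√2)i)]].
With a = amp(|10⟩) = 0.8408 and b = amp(|11⟩) = (-0.1699 - 0.304i):
new amp(|10⟩) = (1)·a = 0.8408
new amp(|11⟩) = (1/√2 + (1/√2)i)·b = (0.09482 - 0.3351i)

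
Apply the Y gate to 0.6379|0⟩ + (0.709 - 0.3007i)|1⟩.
(-0.3007 - 0.709i)|0⟩ + 0.6379i|1⟩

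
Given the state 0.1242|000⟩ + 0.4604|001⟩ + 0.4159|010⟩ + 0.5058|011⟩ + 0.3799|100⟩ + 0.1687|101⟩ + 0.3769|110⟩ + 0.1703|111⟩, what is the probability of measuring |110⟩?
0.1421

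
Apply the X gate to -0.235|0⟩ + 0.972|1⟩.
0.972|0⟩ - 0.235|1⟩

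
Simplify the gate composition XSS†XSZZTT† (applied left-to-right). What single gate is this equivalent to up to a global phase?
S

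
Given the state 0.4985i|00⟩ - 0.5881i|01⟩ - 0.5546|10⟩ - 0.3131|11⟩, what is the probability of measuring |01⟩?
0.3459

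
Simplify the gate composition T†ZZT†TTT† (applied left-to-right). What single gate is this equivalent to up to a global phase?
T†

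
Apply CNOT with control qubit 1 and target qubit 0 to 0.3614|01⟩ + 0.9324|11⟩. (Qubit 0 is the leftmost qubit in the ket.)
0.9324|01⟩ + 0.3614|11⟩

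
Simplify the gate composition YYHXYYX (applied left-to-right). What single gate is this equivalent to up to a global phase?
H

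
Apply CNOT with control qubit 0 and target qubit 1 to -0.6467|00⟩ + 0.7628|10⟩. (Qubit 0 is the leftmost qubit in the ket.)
-0.6467|00⟩ + 0.7628|11⟩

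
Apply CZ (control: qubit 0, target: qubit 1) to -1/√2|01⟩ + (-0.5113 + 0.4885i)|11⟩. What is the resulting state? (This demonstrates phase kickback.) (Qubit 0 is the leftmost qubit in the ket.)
-1/√2|01⟩ + (0.5113 - 0.4885i)|11⟩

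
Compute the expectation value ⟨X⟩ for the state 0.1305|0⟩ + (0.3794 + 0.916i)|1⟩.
0.09902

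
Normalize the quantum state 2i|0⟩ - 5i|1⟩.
0.3714i|0⟩ - 0.9285i|1⟩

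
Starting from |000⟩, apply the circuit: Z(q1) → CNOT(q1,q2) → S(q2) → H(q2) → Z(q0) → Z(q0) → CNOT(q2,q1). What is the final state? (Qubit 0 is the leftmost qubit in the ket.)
1/√2|000⟩ + 1/√2|011⟩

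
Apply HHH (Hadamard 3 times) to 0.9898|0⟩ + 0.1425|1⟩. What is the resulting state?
0.8007|0⟩ + 0.5991|1⟩

H² = I, so H^3 = H: a single Hadamard. With (a, b) = (0.9898, 0.1425), H gives ((a + b)/√2, (a − b)/√2) = (0.8007, 0.5991).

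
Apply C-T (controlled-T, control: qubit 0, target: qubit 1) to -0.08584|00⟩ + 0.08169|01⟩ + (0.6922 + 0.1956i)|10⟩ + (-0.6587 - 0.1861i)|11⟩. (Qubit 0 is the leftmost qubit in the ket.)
-0.08584|00⟩ + 0.08169|01⟩ + (0.6922 + 0.1956i)|10⟩ + (-0.3342 - 0.5974i)|11⟩

C-T leaves the control-|0⟩ kets |00⟩, |01⟩ unchanged and applies T to qubit 1 on the control-|1⟩ pair (|10⟩, |11⟩).
T = [[1, 0], [0, (1/√2 + (1/√2)i)]].
With a = amp(|10⟩) = (0.6922 + 0.1956i) and b = amp(|11⟩) = (-0.6587 - 0.1861i):
new amp(|10⟩) = (1)·a = (0.6922 + 0.1956i)
new amp(|11⟩) = (1/√2 + (1/√2)i)·b = (-0.3342 - 0.5974i)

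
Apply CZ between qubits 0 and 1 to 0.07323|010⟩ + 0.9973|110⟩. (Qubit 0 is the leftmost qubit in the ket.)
0.07323|010⟩ - 0.9973|110⟩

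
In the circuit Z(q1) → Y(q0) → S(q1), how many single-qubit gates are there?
3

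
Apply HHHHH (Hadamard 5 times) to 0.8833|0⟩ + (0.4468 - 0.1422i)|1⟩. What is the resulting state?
(0.9405 - 0.1006i)|0⟩ + (0.3087 + 0.1006i)|1⟩

H² = I, so H^5 = H: a single Hadamard. With (a, b) = (0.8833, (0.4468 - 0.1422i)), H gives ((a + b)/√2, (a − b)/√2) = ((0.9405 - 0.1006i), (0.3087 + 0.1006i)).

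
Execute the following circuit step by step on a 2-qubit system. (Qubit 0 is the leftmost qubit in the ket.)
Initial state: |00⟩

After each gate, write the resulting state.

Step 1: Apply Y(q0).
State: i|10⟩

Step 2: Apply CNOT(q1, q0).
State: i|10⟩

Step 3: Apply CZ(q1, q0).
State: i|10⟩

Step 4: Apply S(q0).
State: -|10⟩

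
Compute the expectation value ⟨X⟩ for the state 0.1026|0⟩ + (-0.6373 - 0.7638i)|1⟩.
-0.1308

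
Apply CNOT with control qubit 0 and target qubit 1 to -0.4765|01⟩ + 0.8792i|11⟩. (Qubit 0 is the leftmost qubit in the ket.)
-0.4765|01⟩ + 0.8792i|10⟩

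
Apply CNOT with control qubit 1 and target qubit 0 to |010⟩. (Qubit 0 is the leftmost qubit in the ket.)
|110⟩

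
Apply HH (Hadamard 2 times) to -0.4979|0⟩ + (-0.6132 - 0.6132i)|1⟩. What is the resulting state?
-0.4979|0⟩ + (-0.6132 - 0.6132i)|1⟩

H² = I, so an even number of Hadamards cancels: H^2 = I and the state is unchanged.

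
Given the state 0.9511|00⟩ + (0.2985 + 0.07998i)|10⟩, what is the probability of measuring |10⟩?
0.0955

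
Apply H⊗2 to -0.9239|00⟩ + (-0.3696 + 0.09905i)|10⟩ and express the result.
(-0.6468 + 0.04953i)|00⟩ + (-0.6468 + 0.04953i)|01⟩ + (-0.2772 - 0.04953i)|10⟩ + (-0.2772 - 0.04953i)|11⟩

H⊗2 gives amp(|y⟩) = (1/2) Σ_x (−1)^(x·y) amp(|x⟩), where x·y is the number of positions in which both x and y have a 1.
|00⟩: (-0.9239 + (-0.3696 + 0.09905i))/2 = (-0.6468 + 0.04953i)
|01⟩: (-0.9239 + (-0.3696 + 0.09905i))/2 = (-0.6468 + 0.04953i)
|10⟩: (-0.9239 - (-0.3696 + 0.09905i))/2 = (-0.2772 - 0.04953i)
|11⟩: (-0.9239 - (-0.3696 + 0.09905i))/2 = (-0.2772 - 0.04953i)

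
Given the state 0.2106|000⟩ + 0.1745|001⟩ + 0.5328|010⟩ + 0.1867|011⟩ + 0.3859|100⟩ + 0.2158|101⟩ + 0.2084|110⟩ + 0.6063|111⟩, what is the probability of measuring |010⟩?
0.2839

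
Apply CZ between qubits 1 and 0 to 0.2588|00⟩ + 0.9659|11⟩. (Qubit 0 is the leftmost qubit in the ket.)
0.2588|00⟩ - 0.9659|11⟩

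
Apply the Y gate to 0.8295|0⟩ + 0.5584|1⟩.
-0.5584i|0⟩ + 0.8295i|1⟩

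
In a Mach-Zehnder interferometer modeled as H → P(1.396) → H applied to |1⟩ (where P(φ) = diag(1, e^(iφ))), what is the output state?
(0.413 - 0.4924i)|0⟩ + (0.587 + 0.4924i)|1⟩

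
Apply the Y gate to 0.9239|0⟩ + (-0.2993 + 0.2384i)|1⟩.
(0.2384 + 0.2993i)|0⟩ + 0.9239i|1⟩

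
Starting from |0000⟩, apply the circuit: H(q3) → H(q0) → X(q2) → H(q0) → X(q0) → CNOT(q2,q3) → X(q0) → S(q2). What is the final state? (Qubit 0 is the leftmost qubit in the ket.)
(1/√2)i|0010⟩ + (1/√2)i|0011⟩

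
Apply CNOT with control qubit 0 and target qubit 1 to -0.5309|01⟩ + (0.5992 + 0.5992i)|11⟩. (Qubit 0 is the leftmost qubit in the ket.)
-0.5309|01⟩ + (0.5992 + 0.5992i)|10⟩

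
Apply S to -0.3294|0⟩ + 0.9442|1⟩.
-0.3294|0⟩ + 0.9442i|1⟩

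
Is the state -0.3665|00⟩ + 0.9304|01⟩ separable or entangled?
Separable

Writing the state as a|00⟩ + b|01⟩ + c|10⟩ + d|11⟩, it is a product state iff ad − bc = 0.
Here (a, b, c, d) = (-0.3665, 0.9304, 0, 0): ad − bc = (-0.3665)(0) − (0.9304)(0) = 0, so the state is separable.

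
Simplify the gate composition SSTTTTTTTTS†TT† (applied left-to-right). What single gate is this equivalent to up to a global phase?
S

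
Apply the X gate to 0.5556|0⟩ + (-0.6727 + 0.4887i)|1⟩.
(-0.6727 + 0.4887i)|0⟩ + 0.5556|1⟩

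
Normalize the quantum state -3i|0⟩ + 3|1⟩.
-(1/√2)i|0⟩ + 1/√2|1⟩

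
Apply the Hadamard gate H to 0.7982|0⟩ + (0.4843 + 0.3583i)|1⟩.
(0.9069 + 0.2534i)|0⟩ + (0.222 - 0.2534i)|1⟩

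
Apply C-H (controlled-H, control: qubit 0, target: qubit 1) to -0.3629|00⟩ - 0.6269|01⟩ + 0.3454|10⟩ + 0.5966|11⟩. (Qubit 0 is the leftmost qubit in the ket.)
-0.3629|00⟩ - 0.6269|01⟩ + 0.6661|10⟩ - 0.1776|11⟩

C-H leaves the control-|0⟩ kets |00⟩, |01⟩ unchanged and applies H to qubit 1 on the control-|1⟩ pair (|10⟩, |11⟩).
H = [[1/√2, 1/√2], [1/√2, -1/√2]].
With a = amp(|10⟩) = 0.3454 and b = amp(|11⟩) = 0.5966:
new amp(|10⟩) = (1/√2)·a + (1/√2)·b = 0.6661
new amp(|11⟩) = (1/√2)·a + (-1/√2)·b = -0.1776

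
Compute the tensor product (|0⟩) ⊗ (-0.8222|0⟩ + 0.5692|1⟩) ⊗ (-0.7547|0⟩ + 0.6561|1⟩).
0.6205|000⟩ - 0.5394|001⟩ - 0.4296|010⟩ + 0.3735|011⟩

amp(|b₁b₂…⟩) = product of the factor amplitudes for bits b₁, b₂, …; only kets whose every factor amplitude is nonzero survive.
|000⟩: (1)(-0.8222)(-0.7547) = 0.6205
|001⟩: (1)(-0.8222)(0.6561) = -0.5394
|010⟩: (1)(0.5692)(-0.7547) = -0.4296
|011⟩: (1)(0.5692)(0.6561) = 0.3735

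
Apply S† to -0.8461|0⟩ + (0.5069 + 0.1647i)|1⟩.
-0.8461|0⟩ + (0.1647 - 0.5069i)|1⟩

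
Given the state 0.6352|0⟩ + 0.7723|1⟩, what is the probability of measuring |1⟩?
0.5964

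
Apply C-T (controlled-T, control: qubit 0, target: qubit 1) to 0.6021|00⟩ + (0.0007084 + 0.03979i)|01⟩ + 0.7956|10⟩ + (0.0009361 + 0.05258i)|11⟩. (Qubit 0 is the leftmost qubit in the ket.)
0.6021|00⟩ + (0.0007084 + 0.03979i)|01⟩ + 0.7956|10⟩ + (-0.03652 + 0.03784i)|11⟩

C-T leaves the control-|0⟩ kets |00⟩, |01⟩ unchanged and applies T to qubit 1 on the control-|1⟩ pair (|10⟩, |11⟩).
T = [[1, 0], [0, (1/√2 + (1/√2)i)]].
With a = amp(|10⟩) = 0.7956 and b = amp(|11⟩) = (0.0009361 + 0.05258i):
new amp(|10⟩) = (1)·a = 0.7956
new amp(|11⟩) = (1/√2 + (1/√2)i)·b = (-0.03652 + 0.03784i)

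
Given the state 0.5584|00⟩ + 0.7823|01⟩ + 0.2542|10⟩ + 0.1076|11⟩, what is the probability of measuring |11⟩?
0.01158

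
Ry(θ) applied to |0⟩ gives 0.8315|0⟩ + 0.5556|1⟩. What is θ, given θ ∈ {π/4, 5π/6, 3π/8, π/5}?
3π/8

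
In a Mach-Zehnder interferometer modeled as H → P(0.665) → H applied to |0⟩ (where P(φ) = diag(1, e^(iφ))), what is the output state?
(0.8935 + 0.3085i)|0⟩ + (0.1065 - 0.3085i)|1⟩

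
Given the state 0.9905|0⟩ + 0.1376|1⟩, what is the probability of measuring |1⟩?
0.01893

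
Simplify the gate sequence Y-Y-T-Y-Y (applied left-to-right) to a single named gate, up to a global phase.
T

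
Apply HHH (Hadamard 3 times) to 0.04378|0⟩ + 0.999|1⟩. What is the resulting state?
0.7374|0⟩ - 0.6754|1⟩

H² = I, so H^3 = H: a single Hadamard. With (a, b) = (0.04378, 0.999), H gives ((a + b)/√2, (a − b)/√2) = (0.7374, -0.6754).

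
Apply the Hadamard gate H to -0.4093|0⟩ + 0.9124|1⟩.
0.3557|0⟩ - 0.9346|1⟩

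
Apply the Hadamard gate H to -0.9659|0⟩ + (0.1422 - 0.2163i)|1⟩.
(-0.5824 - 0.1529i)|0⟩ + (-0.7835 + 0.1529i)|1⟩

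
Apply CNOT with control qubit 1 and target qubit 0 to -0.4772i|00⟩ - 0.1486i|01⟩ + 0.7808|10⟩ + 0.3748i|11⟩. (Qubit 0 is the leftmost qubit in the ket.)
-0.4772i|00⟩ + 0.3748i|01⟩ + 0.7808|10⟩ - 0.1486i|11⟩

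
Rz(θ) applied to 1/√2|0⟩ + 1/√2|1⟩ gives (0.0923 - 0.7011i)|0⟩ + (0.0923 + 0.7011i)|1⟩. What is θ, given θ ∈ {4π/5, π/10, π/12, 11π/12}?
11π/12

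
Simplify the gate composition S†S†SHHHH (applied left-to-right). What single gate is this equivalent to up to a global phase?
S†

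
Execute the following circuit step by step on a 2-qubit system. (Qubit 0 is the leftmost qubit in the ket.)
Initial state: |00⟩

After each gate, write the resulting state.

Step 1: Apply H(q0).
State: 1/√2|00⟩ + 1/√2|10⟩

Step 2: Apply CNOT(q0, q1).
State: 1/√2|00⟩ + 1/√2|11⟩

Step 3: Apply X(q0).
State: 1/√2|01⟩ + 1/√2|10⟩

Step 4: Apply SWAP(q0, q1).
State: 1/√2|01⟩ + 1/√2|10⟩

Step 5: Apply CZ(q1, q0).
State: 1/√2|01⟩ + 1/√2|10⟩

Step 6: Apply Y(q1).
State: -(1/√2)i|00⟩ + (1/√2)i|11⟩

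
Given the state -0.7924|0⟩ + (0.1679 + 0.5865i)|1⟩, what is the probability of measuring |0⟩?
0.6279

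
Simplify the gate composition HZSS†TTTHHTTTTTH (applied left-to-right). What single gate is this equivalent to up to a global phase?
X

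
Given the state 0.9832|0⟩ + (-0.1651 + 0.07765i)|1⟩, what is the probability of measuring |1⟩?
0.03329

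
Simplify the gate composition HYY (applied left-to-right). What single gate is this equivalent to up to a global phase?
H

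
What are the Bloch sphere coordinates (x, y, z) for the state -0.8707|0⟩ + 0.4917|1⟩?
(-0.8562, 0, 0.5163)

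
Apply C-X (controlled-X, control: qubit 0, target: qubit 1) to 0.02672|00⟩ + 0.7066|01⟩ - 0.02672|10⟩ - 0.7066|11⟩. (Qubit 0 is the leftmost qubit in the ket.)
0.02672|00⟩ + 0.7066|01⟩ - 0.7066|10⟩ - 0.02672|11⟩

C-X leaves the control-|0⟩ kets |00⟩, |01⟩ unchanged and applies X to qubit 1 on the control-|1⟩ pair (|10⟩, |11⟩).
X = [[0, 1], [1, 0]].
With a = amp(|10⟩) = -0.02672 and b = amp(|11⟩) = -0.7066:
new amp(|10⟩) = (1)·b = -0.7066
new amp(|11⟩) = (1)·a = -0.02672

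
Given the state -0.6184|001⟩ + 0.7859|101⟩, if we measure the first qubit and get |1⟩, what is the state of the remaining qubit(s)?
|01⟩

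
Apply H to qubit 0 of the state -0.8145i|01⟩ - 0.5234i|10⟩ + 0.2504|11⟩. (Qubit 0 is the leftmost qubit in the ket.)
-0.3701i|00⟩ + (0.1771 - 0.5759i)|01⟩ + 0.3701i|10⟩ + (-0.1771 - 0.5759i)|11⟩

H on qubit 0 mixes each pair of kets that differ only in qubit 0: amplitudes (a, b) of (|…0…⟩, |…1…⟩) become ((a + b)/√2, (a − b)/√2). Kets absent from the input have amplitude 0.
(|00⟩, |10⟩): (a, b) = (0, -0.5234i) → (-0.3701i, 0.3701i)
(|01⟩, |11⟩): (a, b) = (-0.8145i, 0.2504) → ((0.1771 - 0.5759i), (-0.1771 - 0.5759i))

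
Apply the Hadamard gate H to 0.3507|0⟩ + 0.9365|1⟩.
0.9102|0⟩ - 0.4142|1⟩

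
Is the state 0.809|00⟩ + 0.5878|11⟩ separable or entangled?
Entangled

Writing the state as a|00⟩ + b|01⟩ + c|10⟩ + d|11⟩, it is a product state iff ad − bc = 0.
Here (a, b, c, d) = (0.809, 0, 0, 0.5878): ad − bc = (0.809)(0.5878) − (0)(0) = 0.4755 ≠ 0, so the state is entangled.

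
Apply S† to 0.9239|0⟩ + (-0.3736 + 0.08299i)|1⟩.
0.9239|0⟩ + (0.08299 + 0.3736i)|1⟩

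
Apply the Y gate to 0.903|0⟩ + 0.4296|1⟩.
-0.4296i|0⟩ + 0.903i|1⟩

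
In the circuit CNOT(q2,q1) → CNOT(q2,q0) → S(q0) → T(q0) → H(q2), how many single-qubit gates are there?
3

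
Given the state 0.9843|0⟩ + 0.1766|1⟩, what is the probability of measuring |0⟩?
0.9688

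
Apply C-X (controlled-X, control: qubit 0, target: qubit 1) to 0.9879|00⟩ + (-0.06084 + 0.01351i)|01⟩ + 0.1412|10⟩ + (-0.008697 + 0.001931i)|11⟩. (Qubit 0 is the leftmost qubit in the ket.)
0.9879|00⟩ + (-0.06084 + 0.01351i)|01⟩ + (-0.008697 + 0.001931i)|10⟩ + 0.1412|11⟩

C-X leaves the control-|0⟩ kets |00⟩, |01⟩ unchanged and applies X to qubit 1 on the control-|1⟩ pair (|10⟩, |11⟩).
X = [[0, 1], [1, 0]].
With a = amp(|10⟩) = 0.1412 and b = amp(|11⟩) = (-0.008697 + 0.001931i):
new amp(|10⟩) = (1)·b = (-0.008697 + 0.001931i)
new amp(|11⟩) = (1)·a = 0.1412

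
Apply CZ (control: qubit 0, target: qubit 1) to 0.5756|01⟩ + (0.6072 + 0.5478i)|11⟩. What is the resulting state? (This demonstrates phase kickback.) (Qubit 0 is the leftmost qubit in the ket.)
0.5756|01⟩ + (-0.6072 - 0.5478i)|11⟩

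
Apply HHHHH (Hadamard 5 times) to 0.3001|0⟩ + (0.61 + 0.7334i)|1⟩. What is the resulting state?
(0.6435 + 0.5186i)|0⟩ + (-0.2191 - 0.5186i)|1⟩

H² = I, so H^5 = H: a single Hadamard. With (a, b) = (0.3001, (0.61 + 0.7334i)), H gives ((a + b)/√2, (a − b)/√2) = ((0.6435 + 0.5186i), (-0.2191 - 0.5186i)).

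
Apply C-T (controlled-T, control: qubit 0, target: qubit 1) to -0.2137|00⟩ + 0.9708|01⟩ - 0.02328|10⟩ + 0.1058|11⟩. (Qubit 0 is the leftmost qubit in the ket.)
-0.2137|00⟩ + 0.9708|01⟩ - 0.02328|10⟩ + (0.07481 + 0.07481i)|11⟩

C-T leaves the control-|0⟩ kets |00⟩, |01⟩ unchanged and applies T to qubit 1 on the control-|1⟩ pair (|10⟩, |11⟩).
T = [[1, 0], [0, (1/√2 + (1/√2)i)]].
With a = amp(|10⟩) = -0.02328 and b = amp(|11⟩) = 0.1058:
new amp(|10⟩) = (1)·a = -0.02328
new amp(|11⟩) = (1/√2 + (1/√2)i)·b = (0.07481 + 0.07481i)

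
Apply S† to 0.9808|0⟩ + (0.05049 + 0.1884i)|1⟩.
0.9808|0⟩ + (0.1884 - 0.05049i)|1⟩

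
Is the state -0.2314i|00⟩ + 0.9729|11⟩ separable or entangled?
Entangled

Writing the state as a|00⟩ + b|01⟩ + c|10⟩ + d|11⟩, it is a product state iff ad − bc = 0.
Here (a, b, c, d) = (-0.2314i, 0, 0, 0.9729): ad − bc = (-0.2314i)(0.9729) − (0)(0) = -0.2251i ≠ 0, so the state is entangled.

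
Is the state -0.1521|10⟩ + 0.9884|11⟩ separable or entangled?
Separable

Writing the state as a|00⟩ + b|01⟩ + c|10⟩ + d|11⟩, it is a product state iff ad − bc = 0.
Here (a, b, c, d) = (0, 0, -0.1521, 0.9884): ad − bc = (0)(0.9884) − (0)(-0.1521) = 0, so the state is separable.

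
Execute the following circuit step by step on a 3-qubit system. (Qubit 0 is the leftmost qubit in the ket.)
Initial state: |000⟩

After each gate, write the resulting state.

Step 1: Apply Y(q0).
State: i|100⟩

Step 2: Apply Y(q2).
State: -|101⟩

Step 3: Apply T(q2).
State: (-1/√2 - (1/√2)i)|101⟩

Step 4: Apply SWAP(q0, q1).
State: (-1/√2 - (1/√2)i)|011⟩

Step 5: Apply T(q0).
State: (-1/√2 - (1/√2)i)|011⟩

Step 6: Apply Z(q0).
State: (-1/√2 - (1/√2)i)|011⟩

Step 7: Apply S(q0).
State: (-1/√2 - (1/√2)i)|011⟩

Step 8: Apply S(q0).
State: (-1/√2 - (1/√2)i)|011⟩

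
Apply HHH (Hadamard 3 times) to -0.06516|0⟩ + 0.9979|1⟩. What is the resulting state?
0.6595|0⟩ - 0.7517|1⟩

H² = I, so H^3 = H: a single Hadamard. With (a, b) = (-0.06516, 0.9979), H gives ((a + b)/√2, (a − b)/√2) = (0.6595, -0.7517).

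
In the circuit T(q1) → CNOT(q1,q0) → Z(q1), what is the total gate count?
3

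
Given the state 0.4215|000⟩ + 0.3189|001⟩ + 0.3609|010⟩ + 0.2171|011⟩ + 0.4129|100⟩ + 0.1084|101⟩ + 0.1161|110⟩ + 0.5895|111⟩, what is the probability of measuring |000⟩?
0.1777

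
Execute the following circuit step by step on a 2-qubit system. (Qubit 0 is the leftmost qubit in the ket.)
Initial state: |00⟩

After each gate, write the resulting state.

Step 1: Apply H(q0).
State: 1/√2|00⟩ + 1/√2|10⟩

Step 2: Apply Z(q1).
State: 1/√2|00⟩ + 1/√2|10⟩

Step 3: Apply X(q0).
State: 1/√2|00⟩ + 1/√2|10⟩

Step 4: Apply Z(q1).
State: 1/√2|00⟩ + 1/√2|10⟩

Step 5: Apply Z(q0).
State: 1/√2|00⟩ - 1/√2|10⟩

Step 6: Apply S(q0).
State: 1/√2|00⟩ - (1/√2)i|10⟩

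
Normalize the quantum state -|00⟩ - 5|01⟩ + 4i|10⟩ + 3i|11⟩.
-0.14|00⟩ - 0.7001|01⟩ + 0.5601i|10⟩ + 0.4201i|11⟩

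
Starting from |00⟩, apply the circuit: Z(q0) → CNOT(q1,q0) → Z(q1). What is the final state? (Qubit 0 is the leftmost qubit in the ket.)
|00⟩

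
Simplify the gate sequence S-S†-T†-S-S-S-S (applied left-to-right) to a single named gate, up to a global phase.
T†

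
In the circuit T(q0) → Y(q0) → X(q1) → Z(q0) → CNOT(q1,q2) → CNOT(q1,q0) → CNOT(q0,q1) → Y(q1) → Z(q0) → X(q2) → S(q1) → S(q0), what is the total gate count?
12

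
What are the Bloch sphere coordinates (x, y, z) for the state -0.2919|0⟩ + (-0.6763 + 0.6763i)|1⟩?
(0.3948, -0.3948, -0.8296)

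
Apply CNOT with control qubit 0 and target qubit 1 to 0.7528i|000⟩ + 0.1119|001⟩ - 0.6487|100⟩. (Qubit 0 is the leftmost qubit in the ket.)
0.7528i|000⟩ + 0.1119|001⟩ - 0.6487|110⟩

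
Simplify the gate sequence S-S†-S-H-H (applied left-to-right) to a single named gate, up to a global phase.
S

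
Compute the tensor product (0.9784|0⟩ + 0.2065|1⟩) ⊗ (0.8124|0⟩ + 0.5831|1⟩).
0.7949|00⟩ + 0.5705|01⟩ + 0.1678|10⟩ + 0.1204|11⟩

amp(|b₁b₂…⟩) = product of the factor amplitudes for bits b₁, b₂, …; only kets whose every factor amplitude is nonzero survive.
|00⟩: (0.9784)(0.8124) = 0.7949
|01⟩: (0.9784)(0.5831) = 0.5705
|10⟩: (0.2065)(0.8124) = 0.1678
|11⟩: (0.2065)(0.5831) = 0.1204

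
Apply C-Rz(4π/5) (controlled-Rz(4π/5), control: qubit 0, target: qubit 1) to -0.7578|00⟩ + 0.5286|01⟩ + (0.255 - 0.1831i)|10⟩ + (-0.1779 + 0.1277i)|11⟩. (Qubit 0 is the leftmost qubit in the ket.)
-0.7578|00⟩ + 0.5286|01⟩ + (-0.09534 - 0.2991i)|10⟩ + (-0.1764 - 0.1297i)|11⟩

C-Rz(4π/5) leaves the control-|0⟩ kets |00⟩, |01⟩ unchanged and applies Rz(4π/5) to qubit 1 on the control-|1⟩ pair (|10⟩, |11⟩).
Rz(4π/5) = [[e^(−iθ/2), 0], [0, e^(iθ/2)]] with e^(±iθ/2) = cos(θ/2) ± i·sin(θ/2); θ = 4π/5, cos(θ/2) ≈ 0.309017, sin(θ/2) ≈ 0.951057.
With a = amp(|10⟩) = (0.255 - 0.1831i) and b = amp(|11⟩) = (-0.1779 + 0.1277i):
new amp(|10⟩) = (0.309017 - 0.951057i)·a = (-0.09534 - 0.2991i)
new amp(|11⟩) = (0.309017 + 0.951057i)·b = (-0.1764 - 0.1297i)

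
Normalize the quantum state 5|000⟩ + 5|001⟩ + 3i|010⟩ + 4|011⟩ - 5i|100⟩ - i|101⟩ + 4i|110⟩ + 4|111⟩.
0.4336|000⟩ + 0.4336|001⟩ + 0.2601i|010⟩ + 0.3468|011⟩ - 0.4336i|100⟩ - 0.08671i|101⟩ + 0.3468i|110⟩ + 0.3468|111⟩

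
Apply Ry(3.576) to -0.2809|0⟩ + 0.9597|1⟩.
-0.8766|0⟩ - 0.4811|1⟩

Ry(3.576) = [[cos(θ/2), −sin(θ/2)], [sin(θ/2), cos(θ/2)]]; θ = 3.576, cos(θ/2) ≈ -0.2155, sin(θ/2) ≈ 0.976504.
With a = amp(|0⟩) = -0.2809 and b = amp(|1⟩) = 0.9597:
new amp(|0⟩) = (-0.2155)·a + (-0.976504)·b = -0.8766
new amp(|1⟩) = (0.976504)·a + (-0.2155)·b = -0.4811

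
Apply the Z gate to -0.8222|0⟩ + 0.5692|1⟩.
-0.8222|0⟩ - 0.5692|1⟩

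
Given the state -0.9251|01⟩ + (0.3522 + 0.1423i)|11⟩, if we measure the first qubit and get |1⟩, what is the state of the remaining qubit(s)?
(0.9272 + 0.3746i)|1⟩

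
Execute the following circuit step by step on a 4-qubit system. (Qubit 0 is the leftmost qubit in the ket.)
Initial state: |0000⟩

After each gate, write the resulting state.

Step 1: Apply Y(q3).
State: i|0001⟩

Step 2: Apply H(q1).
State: (1/√2)i|0001⟩ + (1/√2)i|0101⟩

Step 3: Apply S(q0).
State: (1/√2)i|0001⟩ + (1/√2)i|0101⟩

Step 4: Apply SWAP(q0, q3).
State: (1/√2)i|1000⟩ + (1/√2)i|1100⟩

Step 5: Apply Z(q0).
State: -(1/√2)i|1000⟩ - (1/√2)i|1100⟩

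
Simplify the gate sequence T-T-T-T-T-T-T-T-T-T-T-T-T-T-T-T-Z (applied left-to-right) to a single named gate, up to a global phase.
Z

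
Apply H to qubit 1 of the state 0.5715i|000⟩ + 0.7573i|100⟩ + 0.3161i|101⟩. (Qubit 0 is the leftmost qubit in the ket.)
0.4041i|000⟩ + 0.4041i|010⟩ + 0.5355i|100⟩ + 0.2235i|101⟩ + 0.5355i|110⟩ + 0.2235i|111⟩

H on qubit 1 mixes each pair of kets that differ only in qubit 1: amplitudes (a, b) of (|…0…⟩, |…1…⟩) become ((a + b)/√2, (a − b)/√2). Kets absent from the input have amplitude 0.
(|000⟩, |010⟩): (a, b) = (0.5715i, 0) → (0.4041i, 0.4041i)
(|100⟩, |110⟩): (a, b) = (0.7573i, 0) → (0.5355i, 0.5355i)
(|101⟩, |111⟩): (a, b) = (0.3161i, 0) → (0.2235i, 0.2235i)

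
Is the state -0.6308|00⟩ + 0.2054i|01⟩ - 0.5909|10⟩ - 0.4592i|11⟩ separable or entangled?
Entangled

Writing the state as a|00⟩ + b|01⟩ + c|10⟩ + d|11⟩, it is a product state iff ad − bc = 0.
Here (a, b, c, d) = (-0.6308, 0.2054i, -0.5909, -0.4592i): ad − bc = (-0.6308)(-0.4592i) − (0.2054i)(-0.5909) = 0.411i ≠ 0, so the state is entangled.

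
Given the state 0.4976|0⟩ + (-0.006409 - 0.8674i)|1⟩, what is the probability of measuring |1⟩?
0.7524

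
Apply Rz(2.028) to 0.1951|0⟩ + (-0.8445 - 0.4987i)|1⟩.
(0.1031 - 0.1656i)|0⟩ + (-0.02292 - 0.9805i)|1⟩

Rz(2.028) = [[e^(−iθ/2), 0], [0, e^(iθ/2)]] with e^(±iθ/2) = cos(θ/2) ± i·sin(θ/2); θ = 2.028, cos(θ/2) ≈ 0.528469, sin(θ/2) ≈ 0.848953.
With a = amp(|0⟩) = 0.1951 and b = amp(|1⟩) = (-0.8445 - 0.4987i):
new amp(|0⟩) = (0.528469 - 0.848953i)·a = (0.1031 - 0.1656i)
new amp(|1⟩) = (0.528469 + 0.848953i)·b = (-0.02292 - 0.9805i)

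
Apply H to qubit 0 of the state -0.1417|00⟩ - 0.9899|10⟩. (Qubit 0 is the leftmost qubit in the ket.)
-0.8002|00⟩ + 0.5998|10⟩

H on qubit 0 mixes each pair of kets that differ only in qubit 0: amplitudes (a, b) of (|…0…⟩, |…1…⟩) become ((a + b)/√2, (a − b)/√2). Kets absent from the input have amplitude 0.
(|00⟩, |10⟩): (a, b) = (-0.1417, -0.9899) → (-0.8002, 0.5998)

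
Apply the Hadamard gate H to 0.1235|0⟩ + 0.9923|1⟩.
0.789|0⟩ - 0.6143|1⟩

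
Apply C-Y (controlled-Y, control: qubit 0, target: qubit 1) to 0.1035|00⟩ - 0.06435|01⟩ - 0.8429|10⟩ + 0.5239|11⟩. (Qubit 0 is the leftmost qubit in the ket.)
0.1035|00⟩ - 0.06435|01⟩ - 0.5239i|10⟩ - 0.8429i|11⟩

C-Y leaves the control-|0⟩ kets |00⟩, |01⟩ unchanged and applies Y to qubit 1 on the control-|1⟩ pair (|10⟩, |11⟩).
Y = [[0, -i], [i, 0]].
With a = amp(|10⟩) = -0.8429 and b = amp(|11⟩) = 0.5239:
new amp(|10⟩) = (-i)·b = -0.5239i
new amp(|11⟩) = (i)·a = -0.8429i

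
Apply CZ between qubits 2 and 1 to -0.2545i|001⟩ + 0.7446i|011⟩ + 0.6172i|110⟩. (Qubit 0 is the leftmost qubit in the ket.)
-0.2545i|001⟩ - 0.7446i|011⟩ + 0.6172i|110⟩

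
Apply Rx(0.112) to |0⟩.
0.9984|0⟩ - 0.05597i|1⟩

Rx(0.112) = [[cos(θ/2), −i·sin(θ/2)], [−i·sin(θ/2), cos(θ/2)]]; θ = 0.112, cos(θ/2) ≈ 0.998432, sin(θ/2) ≈ 0.0559707.
With a = amp(|0⟩) = 1 and b = amp(|1⟩) = 0:
new amp(|0⟩) = (0.998432)·a + (-0.0559707i)·b = 0.9984
new amp(|1⟩) = (-0.0559707i)·a + (0.998432)·b = -0.05597i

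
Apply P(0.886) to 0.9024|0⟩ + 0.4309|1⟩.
0.9024|0⟩ + (0.2726 + 0.3338i)|1⟩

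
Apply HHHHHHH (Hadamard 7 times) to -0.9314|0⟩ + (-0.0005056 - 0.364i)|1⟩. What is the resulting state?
(-0.659 - 0.2574i)|0⟩ + (-0.6582 + 0.2574i)|1⟩

H² = I, so H^7 = H: a single Hadamard. With (a, b) = (-0.9314, (-0.0005056 - 0.364i)), H gives ((a + b)/√2, (a − b)/√2) = ((-0.659 - 0.2574i), (-0.6582 + 0.2574i)).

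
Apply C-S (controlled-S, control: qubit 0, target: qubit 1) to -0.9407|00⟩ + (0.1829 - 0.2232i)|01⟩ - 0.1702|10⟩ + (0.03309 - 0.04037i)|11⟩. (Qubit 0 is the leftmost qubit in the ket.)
-0.9407|00⟩ + (0.1829 - 0.2232i)|01⟩ - 0.1702|10⟩ + (0.04037 + 0.03309i)|11⟩

C-S leaves the control-|0⟩ kets |00⟩, |01⟩ unchanged and applies S to qubit 1 on the control-|1⟩ pair (|10⟩, |11⟩).
S = [[1, 0], [0, i]].
With a = amp(|10⟩) = -0.1702 and b = amp(|11⟩) = (0.03309 - 0.04037i):
new amp(|10⟩) = (1)·a = -0.1702
new amp(|11⟩) = (i)·b = (0.04037 + 0.03309i)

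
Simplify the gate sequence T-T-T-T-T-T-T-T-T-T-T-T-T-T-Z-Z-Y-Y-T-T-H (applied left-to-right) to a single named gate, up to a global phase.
H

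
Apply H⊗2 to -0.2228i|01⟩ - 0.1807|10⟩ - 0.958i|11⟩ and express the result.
(-0.09035 - 0.5904i)|00⟩ + (-0.09035 + 0.5904i)|01⟩ + (0.09035 + 0.3676i)|10⟩ + (0.09035 - 0.3676i)|11⟩

H⊗2 gives amp(|y⟩) = (1/2) Σ_x (−1)^(x·y) amp(|x⟩), where x·y is the number of positions in which both x and y have a 1.
|00⟩: (-0.2228i - 0.1807 - 0.958i)/2 = (-0.09035 - 0.5904i)
|01⟩: (0.2228i - 0.1807 + 0.958i)/2 = (-0.09035 + 0.5904i)
|10⟩: (-0.2228i + 0.1807 + 0.958i)/2 = (0.09035 + 0.3676i)
|11⟩: (0.2228i + 0.1807 - 0.958i)/2 = (0.09035 - 0.3676i)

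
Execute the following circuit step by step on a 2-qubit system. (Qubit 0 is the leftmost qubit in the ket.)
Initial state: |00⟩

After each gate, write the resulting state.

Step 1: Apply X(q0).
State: |10⟩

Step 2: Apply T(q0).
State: (1/√2 + (1/√2)i)|10⟩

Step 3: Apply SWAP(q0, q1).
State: (1/√2 + (1/√2)i)|01⟩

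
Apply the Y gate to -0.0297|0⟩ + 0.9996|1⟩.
-0.9996i|0⟩ - 0.0297i|1⟩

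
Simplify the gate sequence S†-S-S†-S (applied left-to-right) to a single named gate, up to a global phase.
I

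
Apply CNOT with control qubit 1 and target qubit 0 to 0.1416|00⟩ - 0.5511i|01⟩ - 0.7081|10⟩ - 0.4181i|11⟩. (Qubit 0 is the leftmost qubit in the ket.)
0.1416|00⟩ - 0.4181i|01⟩ - 0.7081|10⟩ - 0.5511i|11⟩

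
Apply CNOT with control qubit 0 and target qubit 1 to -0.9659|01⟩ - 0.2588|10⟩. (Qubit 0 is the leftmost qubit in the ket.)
-0.9659|01⟩ - 0.2588|11⟩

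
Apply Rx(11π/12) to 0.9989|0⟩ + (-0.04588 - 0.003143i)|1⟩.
(0.1273 + 0.04549i)|0⟩ + (-0.005989 - 0.9908i)|1⟩

Rx(11π/12) = [[cos(θ/2), −i·sin(θ/2)], [−i·sin(θ/2), cos(θ/2)]]; θ = 11π/12, cos(θ/2) ≈ 0.130526, sin(θ/2) ≈ 0.991445.
With a = amp(|0⟩) = 0.9989 and b = amp(|1⟩) = (-0.04588 - 0.003143i):
new amp(|0⟩) = (0.130526)·a + (-0.991445i)·b = (0.1273 + 0.04549i)
new amp(|1⟩) = (-0.991445i)·a + (0.130526)·b = (-0.005989 - 0.9908i)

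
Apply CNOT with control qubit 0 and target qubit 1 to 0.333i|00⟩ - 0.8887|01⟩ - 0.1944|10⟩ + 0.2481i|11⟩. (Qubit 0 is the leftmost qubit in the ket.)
0.333i|00⟩ - 0.8887|01⟩ + 0.2481i|10⟩ - 0.1944|11⟩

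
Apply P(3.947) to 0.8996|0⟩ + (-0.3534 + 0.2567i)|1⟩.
0.8996|0⟩ + (0.43 + 0.077i)|1⟩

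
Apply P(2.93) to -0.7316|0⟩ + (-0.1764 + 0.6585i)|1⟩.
-0.7316|0⟩ + (0.03417 - 0.6809i)|1⟩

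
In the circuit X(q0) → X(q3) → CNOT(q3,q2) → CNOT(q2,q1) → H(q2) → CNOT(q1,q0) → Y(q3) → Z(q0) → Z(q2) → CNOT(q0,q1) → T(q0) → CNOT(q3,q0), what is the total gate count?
12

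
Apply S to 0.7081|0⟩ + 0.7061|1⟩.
0.7081|0⟩ + 0.7061i|1⟩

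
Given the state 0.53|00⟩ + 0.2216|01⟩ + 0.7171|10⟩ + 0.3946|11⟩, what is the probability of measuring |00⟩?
0.2809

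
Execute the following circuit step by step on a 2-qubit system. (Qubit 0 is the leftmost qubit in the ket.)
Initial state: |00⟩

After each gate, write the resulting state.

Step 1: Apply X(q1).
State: |01⟩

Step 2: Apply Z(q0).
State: |01⟩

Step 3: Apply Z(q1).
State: -|01⟩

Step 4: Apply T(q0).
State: -|01⟩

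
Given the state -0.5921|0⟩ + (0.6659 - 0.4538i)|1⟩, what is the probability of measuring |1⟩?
0.6494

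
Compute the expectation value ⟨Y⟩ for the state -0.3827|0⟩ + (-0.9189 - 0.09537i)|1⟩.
0.073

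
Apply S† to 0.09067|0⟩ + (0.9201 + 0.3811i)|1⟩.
0.09067|0⟩ + (0.3811 - 0.9201i)|1⟩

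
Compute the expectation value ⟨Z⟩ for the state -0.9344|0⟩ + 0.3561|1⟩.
0.7463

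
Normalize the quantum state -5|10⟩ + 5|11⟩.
-1/√2|10⟩ + 1/√2|11⟩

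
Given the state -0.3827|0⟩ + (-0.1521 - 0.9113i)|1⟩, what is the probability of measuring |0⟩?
0.1465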